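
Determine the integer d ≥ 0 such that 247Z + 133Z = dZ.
In the PID Z, (a, b) is generated by gcd(a, b). Compute gcd(247, 133) with the extended Euclidean algorithm, tracking rows (r, s, t) with s·247 + t·133 = r:
  row A: (247, 1, 0)   [1·247 + 0·133 = 247]
  row B: (133, 0, 1)   [0·247 + 1·133 = 133]
  247 = 1·133 + 114   → row C = row A − 1·row B = (114, 1, −1)   [check: 1·247 − 1·133 = 114]
  133 = 1·114 + 19   → row D = row B − 1·row C = (19, −1, 2)   [check: −1·247 + 2·133 = 19]
  114 = 6·19 + 0   → remainder 0, stop. gcd = 19 (last nonzero row D).
So gcd(247, 133) = 19, with Bézout identity −1·247 + 2·133 = 19. Containment (⊇): the Bézout identity exhibits 19 as an element of (247, 133), giving (19) ⊆ (247, 133). Containment (⊆): since 19 | 247 and 19 | 133 (247 = 19·13, 133 = 19·7), every Z-linear combination of 247 and 133 is divisible by 19, so (247, 133) ⊆ (19). Therefore (247, 133) = (19), d = 19.

Final answer: (247, 133) = (19); d = 19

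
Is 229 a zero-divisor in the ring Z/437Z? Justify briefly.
NO

gcd(229, 437) = 1, so 229 is a unit in Z/437Z (it has a multiplicative inverse). A unit cannot be a zero-divisor: if 229·b ≡ 0 then multiplying both sides by 229^(−1) gives b ≡ 0. So 229 is not a zero-divisor.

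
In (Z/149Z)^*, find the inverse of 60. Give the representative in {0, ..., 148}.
Apply the extended Euclidean algorithm to (149, 60), tracking rows (r, s, t) with s·149 + t·60 = r. Each division r_prev = q·r_cur + r_new produces the new row as (previous row) − q·(current row):
  row A: (149, 1, 0)   [1·149 + 0·60 = 149]
  row B: (60, 0, 1)   [0·149 + 1·60 = 60]
  149 = 2·60 + 29   → row C = row A − 2·row B = (29, 1, −2)   [check: 1·149 − 2·60 = 29]
  60 = 2·29 + 2   → row D = row B − 2·row C = (2, −2, 5)   [check: −2·149 + 5·60 = 2]
  29 = 14·2 + 1   → row E = row C − 14·row D = (1, 29, −72)   [check: 29·149 − 72·60 = 1]
  2 = 2·1 + 0   → remainder 0, stop. gcd = 1 (last nonzero row E).
The gcd is 1, so 60 is invertible mod 149. The last nonzero row gives 29·149 − 72·60 = 1, so t = −72. So 60^(−1) ≡ −72 ≡ 77 (mod 149). Verify: 60 · 77 = 4620 ≡ 1 (mod 149). ✓

Final answer: 60^(−1) ≡ 77 (mod 149)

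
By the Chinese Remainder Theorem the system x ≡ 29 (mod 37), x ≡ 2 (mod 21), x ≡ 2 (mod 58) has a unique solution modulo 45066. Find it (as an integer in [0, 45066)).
x ≡ 34106 (mod 45066); the representative in [0, 45066) is 34106

The moduli 37, 21, 58 are pairwise coprime, so by the CRT there is a unique solution mod 37·21·58 = 45066.
Solve by successive substitution. Start with x ≡ 29 (mod 37).
  Combine with x ≡ 2 (mod 21): write x = 29 + 37·t and require 29 + 37·t ≡ 2 (mod 21), i.e. 37·t ≡ 2 − 29 ≡ 15 (mod 21). Since 37^(−1) ≡ 4 (mod 21) (37 ≡ 16 (mod 21)), t ≡ 4·15 ≡ 18 (mod 21). So x ≡ 29 + 37·18 = 695 (mod 777).
  Combine with x ≡ 2 (mod 58): write x = 695 + 777·t and require 695 + 777·t ≡ 2 (mod 58), i.e. 777·t ≡ 2 − 695 ≡ 3 (mod 58). Since 777^(−1) ≡ 53 (mod 58) (777 ≡ 23 (mod 58)), t ≡ 53·3 ≡ 43 (mod 58). So x ≡ 695 + 777·43 = 34106 (mod 45066).
Unique solution in [0, 45066): x = 34106.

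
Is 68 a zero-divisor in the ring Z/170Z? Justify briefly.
YES

gcd(68, 170) = 34 > 1, so 68 is not a unit in Z/170Z. In Z/nZ every nonzero non-unit is a zero-divisor: explicitly, take b = 170/gcd = 5 ≠ 0 (mod 170); then 68·5 = 340 = 2·170, i.e. 68·5 ≡ 0 (mod 170). So 68 is a zero-divisor.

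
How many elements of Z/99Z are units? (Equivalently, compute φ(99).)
Z/99Z has φ(99) = 60 units

An element a ∈ Z/99Z is a unit iff gcd(a, 99) = 1, so the number of units is φ(99). φ is multiplicative, with φ(p^e) = p^e − p^(e−1). Factorise 99 = 3^2 · 11. Then
  φ(99) = (3^2 − 3^1) · (11 − 1) = 6 · 10 = 60.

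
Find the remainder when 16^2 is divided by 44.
Use repeated squaring. Binary(2) = 10. Walk through the bits of the exponent 2 left-to-right: at each bit after the leading one, square the running value, then multiply by 16 if the bit is 1 (always reducing mod 44):
  bit 1 = 1 (leading): start with 16.
  bit 2 = 0: square 16^2 = 256 ≡ 36 (mod 44).
Final value: 16^2 ≡ 36 (mod 44).

Final answer: 36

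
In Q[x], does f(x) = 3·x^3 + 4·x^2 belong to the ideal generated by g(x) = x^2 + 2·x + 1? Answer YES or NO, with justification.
NO

In Q[x] the ideal (g) consists of all multiples of g, so f ∈ (g) iff g | f, i.e. iff the remainder of f on division by g is 0. Divide f by g (g is monic, so eliminate the leading term of the running remainder at each step):
  leading term 3·x^3: subtract (3·x)·g(x) = 3·x^3 + 6·x^2 + 3·x, leaving -2·x^2 - 3·x
  leading term -2·x^2: subtract (-2)·g(x) = -2·x^2 - 4·x - 2, leaving x + 2
The remainder r(x) = x + 2 ≠ 0 (and deg r < deg g), so g ∤ f, i.e. f ∉ (g).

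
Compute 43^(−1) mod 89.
43^(−1) ≡ 29 (mod 89)

Apply the extended Euclidean algorithm to (89, 43), tracking rows (r, s, t) with s·89 + t·43 = r. Each division r_prev = q·r_cur + r_new produces the new row as (previous row) − q·(current row):
  row A: (89, 1, 0)   [1·89 + 0·43 = 89]
  row B: (43, 0, 1)   [0·89 + 1·43 = 43]
  89 = 2·43 + 3   → row C = row A − 2·row B = (3, 1, −2)   [check: 1·89 − 2·43 = 3]
  43 = 14·3 + 1   → row D = row B − 14·row C = (1, −14, 29)   [check: −14·89 + 29·43 = 1]
  3 = 3·1 + 0   → remainder 0, stop. gcd = 1 (last nonzero row D).
The gcd is 1, so 43 is invertible mod 89. The last nonzero row gives −14·89 + 29·43 = 1, so t = 29. So 43^(−1) ≡ 29 (mod 89). Verify: 43 · 29 = 1247 ≡ 1 (mod 89). ✓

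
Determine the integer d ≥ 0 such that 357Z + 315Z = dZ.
In the PID Z, (a, b) is generated by gcd(a, b). Compute gcd(357, 315) with the extended Euclidean algorithm, tracking rows (r, s, t) with s·357 + t·315 = r:
  row A: (357, 1, 0)   [1·357 + 0·315 = 357]
  row B: (315, 0, 1)   [0·357 + 1·315 = 315]
  357 = 1·315 + 42   → row C = row A − 1·row B = (42, 1, −1)   [check: 1·357 − 1·315 = 42]
  315 = 7·42 + 21   → row D = row B − 7·row C = (21, −7, 8)   [check: −7·357 + 8·315 = 21]
  42 = 2·21 + 0   → remainder 0, stop. gcd = 21 (last nonzero row D).
So gcd(357, 315) = 21, with Bézout identity −7·357 + 8·315 = 21. Containment (⊇): the Bézout identity exhibits 21 as an element of (357, 315), giving (21) ⊆ (357, 315). Containment (⊆): since 21 | 357 and 21 | 315 (357 = 21·17, 315 = 21·15), every Z-linear combination of 357 and 315 is divisible by 21, so (357, 315) ⊆ (21). Therefore (357, 315) = (21), d = 21.

Final answer: (357, 315) = (21); d = 21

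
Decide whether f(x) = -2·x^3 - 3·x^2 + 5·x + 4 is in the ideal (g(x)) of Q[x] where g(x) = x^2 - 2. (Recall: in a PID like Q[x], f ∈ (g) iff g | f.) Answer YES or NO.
In Q[x] the ideal (g) consists of all multiples of g, so f ∈ (g) iff g | f, i.e. iff the remainder of f on division by g is 0. Divide f by g (g is monic, so eliminate the leading term of the running remainder at each step):
  leading term -2·x^3: subtract (-2·x)·g(x) = -2·x^3 + 4·x, leaving -3·x^2 + x + 4
  leading term -3·x^2: subtract (-3)·g(x) = 6 - 3·x^2, leaving x - 2
The remainder r(x) = x - 2 ≠ 0 (and deg r < deg g), so g ∤ f, i.e. f ∉ (g).

Final answer: NO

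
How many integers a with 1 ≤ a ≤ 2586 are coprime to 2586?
The number of a ∈ {1, ..., 2586} with gcd(a, 2586) = 1 is by definition Euler's totient φ(2586). φ is multiplicative, with φ(p^e) = p^e − p^(e−1). Factorise 2586 = 2 · 3 · 431. Then
  φ(2586) = (2 − 1) · (3 − 1) · (431 − 1) = 1 · 2 · 430 = 860.
So there are 860 such integers.

Final answer: 860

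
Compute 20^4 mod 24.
Use repeated squaring. Binary(4) = 100. Walk through the bits of the exponent 4 left-to-right: at each bit after the leading one, square the running value, then multiply by 20 if the bit is 1 (always reducing mod 24):
  bit 1 = 1 (leading): start with 20.
  bit 2 = 0: square 20^2 = 400 ≡ 16 (mod 24).
  bit 3 = 0: square 16^2 = 256 ≡ 16 (mod 24).
Final value: 20^4 ≡ 16 (mod 24).

Final answer: 16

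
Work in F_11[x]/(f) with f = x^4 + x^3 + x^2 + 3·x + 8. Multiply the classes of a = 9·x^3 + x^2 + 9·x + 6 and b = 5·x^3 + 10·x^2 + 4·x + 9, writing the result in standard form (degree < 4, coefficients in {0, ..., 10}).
Multiply as integer polynomials: a · b = 45·x^6 + 95·x^5 + 91·x^4 + 205·x^3 + 105·x^2 + 105·x + 54. Reducing coefficients mod 11: a · b ≡ x^6 + 7·x^5 + 3·x^4 + 7·x^3 + 6·x^2 + 6·x + 10. Now divide by f(x) = x^4 + x^3 + x^2 + 3·x + 8 in F_11[x], eliminating the leading term at each step:
  leading term x^6: subtract (x^2)·f(x) = x^6 + x^5 + x^4 + 3·x^3 + 8·x^2, leaving 6·x^5 + 2·x^4 + 4·x^3 + 9·x^2 + 6·x + 10 (coefficients mod 11)
  leading term 6·x^5: subtract (6·x)·f(x) = 6·x^5 + 6·x^4 + 6·x^3 + 7·x^2 + 4·x, leaving 7·x^4 + 9·x^3 + 2·x^2 + 2·x + 10 (coefficients mod 11)
  leading term 7·x^4: subtract (7)·f(x) = 7·x^4 + 7·x^3 + 7·x^2 + 10·x + 1, leaving 2·x^3 + 6·x^2 + 3·x + 9 (coefficients mod 11)
The degree is now < 4, so this is the remainder. Hence a · b ≡ 2·x^3 + 6·x^2 + 3·x + 9 in F_11[x]/(f).

Final answer: a · b ≡ 2·x^3 + 6·x^2 + 3·x + 9 (mod f(x))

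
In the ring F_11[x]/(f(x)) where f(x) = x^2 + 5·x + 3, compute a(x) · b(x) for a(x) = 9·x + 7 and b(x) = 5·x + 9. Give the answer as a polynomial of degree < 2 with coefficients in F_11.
a · b ≡ x + 5 (mod f(x))

Multiply as integer polynomials: a · b = 45·x^2 + 116·x + 63. Reducing coefficients mod 11: a · b ≡ x^2 + 6·x + 8. Now divide by f(x) = x^2 + 5·x + 3 in F_11[x], eliminating the leading term at each step:
  leading term x^2: subtract (1)·f(x) = x^2 + 5·x + 3, leaving x + 5 (coefficients mod 11)
The degree is now < 2, so this is the remainder. Hence a · b ≡ x + 5 in F_11[x]/(f).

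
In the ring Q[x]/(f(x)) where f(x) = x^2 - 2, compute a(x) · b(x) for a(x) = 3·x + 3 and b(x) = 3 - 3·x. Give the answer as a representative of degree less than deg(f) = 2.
First multiply in Q[x] without reducing: a · b = 9 - 9·x^2. Now divide by f(x) = x^2 - 2, eliminating the leading term at each step:
  leading term -9·x^2: subtract (-9)·f(x) = 18 - 9·x^2, leaving -9
The degree is now < 2, so this is the remainder. Hence a · b ≡ -9 in Q[x]/(f).

Final answer: a · b ≡ -9 (mod f(x))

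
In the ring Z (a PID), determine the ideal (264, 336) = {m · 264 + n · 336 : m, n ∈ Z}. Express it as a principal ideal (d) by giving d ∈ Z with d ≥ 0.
In the PID Z, (a, b) is generated by gcd(a, b). Compute gcd(336, 264) with the extended Euclidean algorithm, tracking rows (r, s, t) with s·336 + t·264 = r:
  row A: (336, 1, 0)   [1·336 + 0·264 = 336]
  row B: (264, 0, 1)   [0·336 + 1·264 = 264]
  336 = 1·264 + 72   → row C = row A − 1·row B = (72, 1, −1)   [check: 1·336 − 1·264 = 72]
  264 = 3·72 + 48   → row D = row B − 3·row C = (48, −3, 4)   [check: −3·336 + 4·264 = 48]
  72 = 1·48 + 24   → row E = row C − 1·row D = (24, 4, −5)   [check: 4·336 − 5·264 = 24]
  48 = 2·24 + 0   → remainder 0, stop. gcd = 24 (last nonzero row E).
So gcd(264, 336) = 24, with Bézout identity 4·336 − 5·264 = 24. Containment (⊇): the Bézout identity exhibits 24 as an element of (264, 336), giving (24) ⊆ (264, 336). Containment (⊆): since 24 | 264 and 24 | 336 (264 = 24·11, 336 = 24·14), every Z-linear combination of 264 and 336 is divisible by 24, so (264, 336) ⊆ (24). Therefore (264, 336) = (24), d = 24.

Final answer: (264, 336) = (24); d = 24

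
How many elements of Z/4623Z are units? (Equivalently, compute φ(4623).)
An element a ∈ Z/4623Z is a unit iff gcd(a, 4623) = 1, so the number of units is φ(4623). φ is multiplicative, with φ(p^e) = p^e − p^(e−1). Factorise 4623 = 3 · 23 · 67. Then
  φ(4623) = (3 − 1) · (23 − 1) · (67 − 1) = 2 · 22 · 66 = 2904.

Final answer: Z/4623Z has φ(4623) = 2904 units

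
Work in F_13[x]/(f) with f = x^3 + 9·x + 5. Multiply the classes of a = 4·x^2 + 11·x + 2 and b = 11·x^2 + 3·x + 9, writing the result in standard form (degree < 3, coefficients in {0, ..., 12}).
a · b ≡ 7·x^2 + x + 3 (mod f(x))

Multiply as integer polynomials: a · b = 44·x^4 + 133·x^3 + 91·x^2 + 105·x + 18. Reducing coefficients mod 13: a · b ≡ 5·x^4 + 3·x^3 + x + 5. Now divide by f(x) = x^3 + 9·x + 5 in F_13[x], eliminating the leading term at each step:
  leading term 5·x^4: subtract (5·x)·f(x) = 5·x^4 + 6·x^2 + 12·x, leaving 3·x^3 + 7·x^2 + 2·x + 5 (coefficients mod 13)
  leading term 3·x^3: subtract (3)·f(x) = 3·x^3 + x + 2, leaving 7·x^2 + x + 3 (coefficients mod 13)
The degree is now < 3, so this is the remainder. Hence a · b ≡ 7·x^2 + x + 3 in F_13[x]/(f).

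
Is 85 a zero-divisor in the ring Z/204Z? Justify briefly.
YES

gcd(85, 204) = 17 > 1, so 85 is not a unit in Z/204Z. In Z/nZ every nonzero non-unit is a zero-divisor: explicitly, take b = 204/gcd = 12 ≠ 0 (mod 204); then 85·12 = 1020 = 5·204, i.e. 85·12 ≡ 0 (mod 204). So 85 is a zero-divisor.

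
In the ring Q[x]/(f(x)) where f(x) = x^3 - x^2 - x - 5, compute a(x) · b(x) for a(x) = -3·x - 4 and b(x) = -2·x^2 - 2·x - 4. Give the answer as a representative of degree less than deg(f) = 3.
First multiply in Q[x] without reducing: a · b = 6·x^3 + 14·x^2 + 20·x + 16. Now divide by f(x) = x^3 - x^2 - x - 5, eliminating the leading term at each step:
  leading term 6·x^3: subtract (6)·f(x) = 6·x^3 - 6·x^2 - 6·x - 30, leaving 20·x^2 + 26·x + 46
The degree is now < 3, so this is the remainder. Hence a · b ≡ 20·x^2 + 26·x + 46 in Q[x]/(f).

Final answer: a · b ≡ 20·x^2 + 26·x + 46 (mod f(x))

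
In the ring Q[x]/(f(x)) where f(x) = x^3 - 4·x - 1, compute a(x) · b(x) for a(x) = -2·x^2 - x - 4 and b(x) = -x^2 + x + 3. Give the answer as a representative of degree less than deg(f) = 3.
a · b ≡ 5·x^2 - 9·x - 13 (mod f(x))

First multiply in Q[x] without reducing: a · b = 2·x^4 - x^3 - 3·x^2 - 7·x - 12. Now divide by f(x) = x^3 - 4·x - 1, eliminating the leading term at each step:
  leading term 2·x^4: subtract (2·x)·f(x) = 2·x^4 - 8·x^2 - 2·x, leaving -x^3 + 5·x^2 - 5·x - 12
  leading term -x^3: subtract (-1)·f(x) = -x^3 + 4·x + 1, leaving 5·x^2 - 9·x - 13
The degree is now < 3, so this is the remainder. Hence a · b ≡ 5·x^2 - 9·x - 13 in Q[x]/(f).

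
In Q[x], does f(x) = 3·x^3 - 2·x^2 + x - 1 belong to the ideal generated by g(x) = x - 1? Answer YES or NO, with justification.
NO

In Q[x] the ideal (g) consists of all multiples of g, so f ∈ (g) iff g | f, i.e. iff the remainder of f on division by g is 0. Divide f by g (g is monic, so eliminate the leading term of the running remainder at each step):
  leading term 3·x^3: subtract (3·x^2)·g(x) = 3·x^3 - 3·x^2, leaving x^2 + x - 1
  leading term x^2: subtract (x)·g(x) = x^2 - x, leaving 2·x - 1
  leading term 2·x: subtract (2)·g(x) = 2·x - 2, leaving 1
The remainder r(x) = 1 ≠ 0 (and deg r < deg g), so g ∤ f, i.e. f ∉ (g).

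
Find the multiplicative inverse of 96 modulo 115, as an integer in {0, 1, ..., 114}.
Apply the extended Euclidean algorithm to (115, 96), tracking rows (r, s, t) with s·115 + t·96 = r. Each division r_prev = q·r_cur + r_new produces the new row as (previous row) − q·(current row):
  row A: (115, 1, 0)   [1·115 + 0·96 = 115]
  row B: (96, 0, 1)   [0·115 + 1·96 = 96]
  115 = 1·96 + 19   → row C = row A − 1·row B = (19, 1, −1)   [check: 1·115 − 1·96 = 19]
  96 = 5·19 + 1   → row D = row B − 5·row C = (1, −5, 6)   [check: −5·115 + 6·96 = 1]
  19 = 19·1 + 0   → remainder 0, stop. gcd = 1 (last nonzero row D).
The gcd is 1, so 96 is invertible mod 115. The last nonzero row gives −5·115 + 6·96 = 1, so t = 6. So 96^(−1) ≡ 6 (mod 115). Verify: 96 · 6 = 576 ≡ 1 (mod 115). ✓

Final answer: 96^(−1) ≡ 6 (mod 115)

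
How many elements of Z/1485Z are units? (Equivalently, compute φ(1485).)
Z/1485Z has φ(1485) = 720 units

An element a ∈ Z/1485Z is a unit iff gcd(a, 1485) = 1, so the number of units is φ(1485). φ is multiplicative, with φ(p^e) = p^e − p^(e−1). Factorise 1485 = 3^3 · 5 · 11. Then
  φ(1485) = (3^3 − 3^2) · (5 − 1) · (11 − 1) = 18 · 4 · 10 = 720.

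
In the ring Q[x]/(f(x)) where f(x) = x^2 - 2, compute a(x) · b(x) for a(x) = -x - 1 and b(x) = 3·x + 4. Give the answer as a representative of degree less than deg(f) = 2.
a · b ≡ -7·x - 10 (mod f(x))

First multiply in Q[x] without reducing: a · b = -3·x^2 - 7·x - 4. Now divide by f(x) = x^2 - 2, eliminating the leading term at each step:
  leading term -3·x^2: subtract (-3)·f(x) = 6 - 3·x^2, leaving -7·x - 10
The degree is now < 2, so this is the remainder. Hence a · b ≡ -7·x - 10 in Q[x]/(f).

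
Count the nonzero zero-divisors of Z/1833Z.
In Z/1833Z each nonzero element is either a unit (gcd with 1833 is 1) or a zero-divisor (gcd > 1). The number of units is φ(1833): factorise 1833 = 3 · 13 · 47, so φ(1833) = (3 − 1) · (13 − 1) · (47 − 1) = 2 · 12 · 46 = 1104. The nonzero elements number 1833 − 1 = 1832. Hence the nonzero zero-divisors number 1832 − 1104 = 728.

Final answer: Z/1833Z has 728 nonzero zero-divisors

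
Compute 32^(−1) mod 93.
Apply the extended Euclidean algorithm to (93, 32), tracking rows (r, s, t) with s·93 + t·32 = r. Each division r_prev = q·r_cur + r_new produces the new row as (previous row) − q·(current row):
  row A: (93, 1, 0)   [1·93 + 0·32 = 93]
  row B: (32, 0, 1)   [0·93 + 1·32 = 32]
  93 = 2·32 + 29   → row C = row A − 2·row B = (29, 1, −2)   [check: 1·93 − 2·32 = 29]
  32 = 1·29 + 3   → row D = row B − 1·row C = (3, −1, 3)   [check: −1·93 + 3·32 = 3]
  29 = 9·3 + 2   → row E = row C − 9·row D = (2, 10, −29)   [check: 10·93 − 29·32 = 2]
  3 = 1·2 + 1   → row F = row D − 1·row E = (1, −11, 32)   [check: −11·93 + 32·32 = 1]
  2 = 2·1 + 0   → remainder 0, stop. gcd = 1 (last nonzero row F).
The gcd is 1, so 32 is invertible mod 93. The last nonzero row gives −11·93 + 32·32 = 1, so t = 32. So 32^(−1) ≡ 32 (mod 93). Verify: 32 · 32 = 1024 ≡ 1 (mod 93). ✓

Final answer: 32^(−1) ≡ 32 (mod 93)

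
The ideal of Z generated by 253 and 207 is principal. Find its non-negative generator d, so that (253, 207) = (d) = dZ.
In the PID Z, (a, b) is generated by gcd(a, b). Compute gcd(253, 207) with the extended Euclidean algorithm, tracking rows (r, s, t) with s·253 + t·207 = r:
  row A: (253, 1, 0)   [1·253 + 0·207 = 253]
  row B: (207, 0, 1)   [0·253 + 1·207 = 207]
  253 = 1·207 + 46   → row C = row A − 1·row B = (46, 1, −1)   [check: 1·253 − 1·207 = 46]
  207 = 4·46 + 23   → row D = row B − 4·row C = (23, −4, 5)   [check: −4·253 + 5·207 = 23]
  46 = 2·23 + 0   → remainder 0, stop. gcd = 23 (last nonzero row D).
So gcd(253, 207) = 23, with Bézout identity −4·253 + 5·207 = 23. Containment (⊇): the Bézout identity exhibits 23 as an element of (253, 207), giving (23) ⊆ (253, 207). Containment (⊆): since 23 | 253 and 23 | 207 (253 = 23·11, 207 = 23·9), every Z-linear combination of 253 and 207 is divisible by 23, so (253, 207) ⊆ (23). Therefore (253, 207) = (23), d = 23.

Final answer: (253, 207) = (23); d = 23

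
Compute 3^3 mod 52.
Use repeated squaring. Binary(3) = 11. Walk through the bits of the exponent 3 left-to-right: at each bit after the leading one, square the running value, then multiply by 3 if the bit is 1 (always reducing mod 52):
  bit 1 = 1 (leading): start with 3.
  bit 2 = 1: square 3^2 = 9; bit is 1, so multiply 9·3 = 27 (mod 52).
Final value: 3^3 ≡ 27 (mod 52).

Final answer: 27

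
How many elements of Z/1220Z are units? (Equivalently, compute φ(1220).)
Z/1220Z has φ(1220) = 480 units

An element a ∈ Z/1220Z is a unit iff gcd(a, 1220) = 1, so the number of units is φ(1220). φ is multiplicative, with φ(p^e) = p^e − p^(e−1). Factorise 1220 = 2^2 · 5 · 61. Then
  φ(1220) = (2^2 − 2^1) · (5 − 1) · (61 − 1) = 2 · 4 · 60 = 480.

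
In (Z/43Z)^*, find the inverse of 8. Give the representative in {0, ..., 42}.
8^(−1) ≡ 27 (mod 43)

Apply the extended Euclidean algorithm to (43, 8), tracking rows (r, s, t) with s·43 + t·8 = r. Each division r_prev = q·r_cur + r_new produces the new row as (previous row) − q·(current row):
  row A: (43, 1, 0)   [1·43 + 0·8 = 43]
  row B: (8, 0, 1)   [0·43 + 1·8 = 8]
  43 = 5·8 + 3   → row C = row A − 5·row B = (3, 1, −5)   [check: 1·43 − 5·8 = 3]
  8 = 2·3 + 2   → row D = row B − 2·row C = (2, −2, 11)   [check: −2·43 + 11·8 = 2]
  3 = 1·2 + 1   → row E = row C − 1·row D = (1, 3, −16)   [check: 3·43 − 16·8 = 1]
  2 = 2·1 + 0   → remainder 0, stop. gcd = 1 (last nonzero row E).
The gcd is 1, so 8 is invertible mod 43. The last nonzero row gives 3·43 − 16·8 = 1, so t = −16. So 8^(−1) ≡ −16 ≡ 27 (mod 43). Verify: 8 · 27 = 216 ≡ 1 (mod 43). ✓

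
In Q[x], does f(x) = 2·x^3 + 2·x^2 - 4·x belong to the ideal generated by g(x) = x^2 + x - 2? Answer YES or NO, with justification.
In Q[x] the ideal (g) consists of all multiples of g, so f ∈ (g) iff g | f, i.e. iff the remainder of f on division by g is 0. Divide f by g (g is monic, so eliminate the leading term of the running remainder at each step):
  leading term 2·x^3: subtract (2·x)·g(x) = 2·x^3 + 2·x^2 - 4·x, leaving 0
The remainder is 0, so f(x) = g(x) · h(x) with h(x) = 2·x. Hence g | f, i.e. f ∈ (g).

Final answer: YES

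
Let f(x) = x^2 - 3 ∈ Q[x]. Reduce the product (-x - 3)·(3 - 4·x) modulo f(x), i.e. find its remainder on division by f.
a · b ≡ 9·x + 3 (mod f(x))

First multiply in Q[x] without reducing: a · b = 4·x^2 + 9·x - 9. Now divide by f(x) = x^2 - 3, eliminating the leading term at each step:
  leading term 4·x^2: subtract (4)·f(x) = 4·x^2 - 12, leaving 9·x + 3
The degree is now < 2, so this is the remainder. Hence a · b ≡ 9·x + 3 in Q[x]/(f).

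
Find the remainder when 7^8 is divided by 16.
1

Use repeated squaring. Binary(8) = 1000. Walk through the bits of the exponent 8 left-to-right: at each bit after the leading one, square the running value, then multiply by 7 if the bit is 1 (always reducing mod 16):
  bit 1 = 1 (leading): start with 7.
  bit 2 = 0: square 7^2 = 49 ≡ 1 (mod 16).
  bit 3 = 0: square 1^2 = 1 (mod 16).
  bit 4 = 0: square 1^2 = 1 (mod 16).
Final value: 7^8 ≡ 1 (mod 16).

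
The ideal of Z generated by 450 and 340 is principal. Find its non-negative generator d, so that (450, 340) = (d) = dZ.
(450, 340) = (10); d = 10

In the PID Z, (a, b) is generated by gcd(a, b). Compute gcd(450, 340) with the extended Euclidean algorithm, tracking rows (r, s, t) with s·450 + t·340 = r:
  row A: (450, 1, 0)   [1·450 + 0·340 = 450]
  row B: (340, 0, 1)   [0·450 + 1·340 = 340]
  450 = 1·340 + 110   → row C = row A − 1·row B = (110, 1, −1)   [check: 1·450 − 1·340 = 110]
  340 = 3·110 + 10   → row D = row B − 3·row C = (10, −3, 4)   [check: −3·450 + 4·340 = 10]
  110 = 11·10 + 0   → remainder 0, stop. gcd = 10 (last nonzero row D).
So gcd(450, 340) = 10, with Bézout identity −3·450 + 4·340 = 10. Containment (⊇): the Bézout identity exhibits 10 as an element of (450, 340), giving (10) ⊆ (450, 340). Containment (⊆): since 10 | 450 and 10 | 340 (450 = 10·45, 340 = 10·34), every Z-linear combination of 450 and 340 is divisible by 10, so (450, 340) ⊆ (10). Therefore (450, 340) = (10), d = 10.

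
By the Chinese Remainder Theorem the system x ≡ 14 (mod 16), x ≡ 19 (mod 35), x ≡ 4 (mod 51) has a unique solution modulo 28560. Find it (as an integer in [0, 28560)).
The moduli 16, 35, 51 are pairwise coprime, so by the CRT there is a unique solution mod 16·35·51 = 28560.
Solve by successive substitution. Start with x ≡ 14 (mod 16).
  Combine with x ≡ 19 (mod 35): write x = 14 + 16·t and require 14 + 16·t ≡ 19 (mod 35), i.e. 16·t ≡ 19 − 14 ≡ 5 (mod 35). Since 16^(−1) ≡ 11 (mod 35), t ≡ 11·5 ≡ 20 (mod 35). So x ≡ 14 + 16·20 = 334 (mod 560).
  Combine with x ≡ 4 (mod 51): write x = 334 + 560·t and require 334 + 560·t ≡ 4 (mod 51), i.e. 560·t ≡ 4 − 334 ≡ 27 (mod 51). Since 560^(−1) ≡ 50 (mod 51) (560 ≡ 50 (mod 51)), t ≡ 50·27 ≡ 24 (mod 51). So x ≡ 334 + 560·24 = 13774 (mod 28560).
Unique solution in [0, 28560): x = 13774.

Final answer: x ≡ 13774 (mod 28560); the representative in [0, 28560) is 13774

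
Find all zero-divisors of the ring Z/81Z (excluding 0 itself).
nonzero zero-divisors of Z/81Z = {3, 6, 9, 12, 15, 18, 21, 24, 27, 30, 33, 36, 39, 42, 45, 48, 51, 54, 57, 60, 63, 66, 69, 72, 75, 78}

An element a ∈ Z/81Z (with a ≠ 0) is a zero-divisor iff gcd(a, 81) > 1 (because a is a unit precisely when gcd(a, n) = 1, and in Z/nZ every nonzero, non-unit element is a zero-divisor). Scan a = 1, ..., 80 and keep those with gcd(a, 81) > 1:
  gcd(3, 81) = 3, gcd(6, 81) = 3, gcd(9, 81) = 9, gcd(12, 81) = 3, gcd(15, 81) = 3, gcd(18, 81) = 9, gcd(21, 81) = 3, gcd(24, 81) = 3, gcd(27, 81) = 27, gcd(30, 81) = 3, gcd(33, 81) = 3, gcd(36, 81) = 9, gcd(39, 81) = 3, gcd(42, 81) = 3, gcd(45, 81) = 9, gcd(48, 81) = 3, gcd(51, 81) = 3, gcd(54, 81) = 27, gcd(57, 81) = 3, gcd(60, 81) = 3, gcd(63, 81) = 9, gcd(66, 81) = 3, gcd(69, 81) = 3, gcd(72, 81) = 9, gcd(75, 81) = 3, gcd(78, 81) = 3.
All other a ∈ {1, ..., 80} have gcd(a, 81) = 1 and are units. So the nonzero zero-divisors are exactly the 26 values of a appearing in this scan.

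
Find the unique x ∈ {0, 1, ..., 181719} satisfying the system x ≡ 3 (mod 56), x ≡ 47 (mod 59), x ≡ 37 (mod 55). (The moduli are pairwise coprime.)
x ≡ 69667 (mod 181720); the representative in [0, 181720) is 69667

The moduli 56, 59, 55 are pairwise coprime, so by the CRT there is a unique solution mod 56·59·55 = 181720.
Solve by successive substitution. Start with x ≡ 3 (mod 56).
  Combine with x ≡ 47 (mod 59): write x = 3 + 56·t and require 3 + 56·t ≡ 47 (mod 59), i.e. 56·t ≡ 47 − 3 ≡ 44 (mod 59). Since 56^(−1) ≡ 39 (mod 59), t ≡ 39·44 ≡ 5 (mod 59). So x ≡ 3 + 56·5 = 283 (mod 3304).
  Combine with x ≡ 37 (mod 55): write x = 283 + 3304·t and require 283 + 3304·t ≡ 37 (mod 55), i.e. 3304·t ≡ 37 − 283 ≡ 29 (mod 55). Since 3304^(−1) ≡ 14 (mod 55) (3304 ≡ 4 (mod 55)), t ≡ 14·29 ≡ 21 (mod 55). So x ≡ 283 + 3304·21 = 69667 (mod 181720).
Unique solution in [0, 181720): x = 69667.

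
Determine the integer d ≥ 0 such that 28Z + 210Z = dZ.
In the PID Z, (a, b) is generated by gcd(a, b). Compute gcd(210, 28) with the extended Euclidean algorithm, tracking rows (r, s, t) with s·210 + t·28 = r:
  row A: (210, 1, 0)   [1·210 + 0·28 = 210]
  row B: (28, 0, 1)   [0·210 + 1·28 = 28]
  210 = 7·28 + 14   → row C = row A − 7·row B = (14, 1, −7)   [check: 1·210 − 7·28 = 14]
  28 = 2·14 + 0   → remainder 0, stop. gcd = 14 (last nonzero row C).
So gcd(28, 210) = 14, with Bézout identity 1·210 − 7·28 = 14. Containment (⊇): the Bézout identity exhibits 14 as an element of (28, 210), giving (14) ⊆ (28, 210). Containment (⊆): since 14 | 28 and 14 | 210 (28 = 14·2, 210 = 14·15), every Z-linear combination of 28 and 210 is divisible by 14, so (28, 210) ⊆ (14). Therefore (28, 210) = (14), d = 14.

Final answer: (28, 210) = (14); d = 14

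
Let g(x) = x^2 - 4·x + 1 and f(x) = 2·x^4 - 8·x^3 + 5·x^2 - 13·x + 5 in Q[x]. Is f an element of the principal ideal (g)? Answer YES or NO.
NO

In Q[x] the ideal (g) consists of all multiples of g, so f ∈ (g) iff g | f, i.e. iff the remainder of f on division by g is 0. Divide f by g (g is monic, so eliminate the leading term of the running remainder at each step):
  leading term 2·x^4: subtract (2·x^2)·g(x) = 2·x^4 - 8·x^3 + 2·x^2, leaving 3·x^2 - 13·x + 5
  leading term 3·x^2: subtract (3)·g(x) = 3·x^2 - 12·x + 3, leaving 2 - x
The remainder r(x) = 2 - x ≠ 0 (and deg r < deg g), so g ∤ f, i.e. f ∉ (g).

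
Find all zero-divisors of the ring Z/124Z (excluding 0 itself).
nonzero zero-divisors of Z/124Z = {2, 4, 6, 8, 10, 12, 14, 16, 18, 20, 22, 24, 26, 28, 30, 31, 32, 34, 36, 38, 40, 42, 44, 46, 48, 50, 52, 54, 56, 58, 60, 62, 64, 66, 68, 70, 72, 74, 76, 78, 80, 82, 84, 86, 88, 90, 92, 93, 94, 96, 98, 100, 102, 104, 106, 108, 110, 112, 114, 116, 118, 120, 122}

An element a ∈ Z/124Z (with a ≠ 0) is a zero-divisor iff gcd(a, 124) > 1 (because a is a unit precisely when gcd(a, n) = 1, and in Z/nZ every nonzero, non-unit element is a zero-divisor). Scan a = 1, ..., 123 and keep those with gcd(a, 124) > 1:
  gcd(2, 124) = 2, gcd(4, 124) = 4, gcd(6, 124) = 2, gcd(8, 124) = 4, gcd(10, 124) = 2, gcd(12, 124) = 4, gcd(14, 124) = 2, gcd(16, 124) = 4, gcd(18, 124) = 2, gcd(20, 124) = 4, gcd(22, 124) = 2, gcd(24, 124) = 4, gcd(26, 124) = 2, gcd(28, 124) = 4, gcd(30, 124) = 2, gcd(31, 124) = 31, gcd(32, 124) = 4, gcd(34, 124) = 2, gcd(36, 124) = 4, gcd(38, 124) = 2, gcd(40, 124) = 4, gcd(42, 124) = 2, gcd(44, 124) = 4, gcd(46, 124) = 2, gcd(48, 124) = 4, gcd(50, 124) = 2, gcd(52, 124) = 4, gcd(54, 124) = 2, gcd(56, 124) = 4, gcd(58, 124) = 2, gcd(60, 124) = 4, gcd(62, 124) = 62, gcd(64, 124) = 4, gcd(66, 124) = 2, gcd(68, 124) = 4, gcd(70, 124) = 2, gcd(72, 124) = 4, gcd(74, 124) = 2, gcd(76, 124) = 4, gcd(78, 124) = 2, gcd(80, 124) = 4, gcd(82, 124) = 2, gcd(84, 124) = 4, gcd(86, 124) = 2, gcd(88, 124) = 4, gcd(90, 124) = 2, gcd(92, 124) = 4, gcd(93, 124) = 31, gcd(94, 124) = 2, gcd(96, 124) = 4, gcd(98, 124) = 2, gcd(100, 124) = 4, gcd(102, 124) = 2, gcd(104, 124) = 4, gcd(106, 124) = 2, gcd(108, 124) = 4, gcd(110, 124) = 2, gcd(112, 124) = 4, gcd(114, 124) = 2, gcd(116, 124) = 4, gcd(118, 124) = 2, gcd(120, 124) = 4, gcd(122, 124) = 2.
All other a ∈ {1, ..., 123} have gcd(a, 124) = 1 and are units. So the nonzero zero-divisors are exactly the 63 values of a appearing in this scan.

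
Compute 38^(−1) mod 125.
38^(−1) ≡ 102 (mod 125)

Apply the extended Euclidean algorithm to (125, 38), tracking rows (r, s, t) with s·125 + t·38 = r. Each division r_prev = q·r_cur + r_new produces the new row as (previous row) − q·(current row):
  row A: (125, 1, 0)   [1·125 + 0·38 = 125]
  row B: (38, 0, 1)   [0·125 + 1·38 = 38]
  125 = 3·38 + 11   → row C = row A − 3·row B = (11, 1, −3)   [check: 1·125 − 3·38 = 11]
  38 = 3·11 + 5   → row D = row B − 3·row C = (5, −3, 10)   [check: −3·125 + 10·38 = 5]
  11 = 2·5 + 1   → row E = row C − 2·row D = (1, 7, −23)   [check: 7·125 − 23·38 = 1]
  5 = 5·1 + 0   → remainder 0, stop. gcd = 1 (last nonzero row E).
The gcd is 1, so 38 is invertible mod 125. The last nonzero row gives 7·125 − 23·38 = 1, so t = −23. So 38^(−1) ≡ −23 ≡ 102 (mod 125). Verify: 38 · 102 = 3876 ≡ 1 (mod 125). ✓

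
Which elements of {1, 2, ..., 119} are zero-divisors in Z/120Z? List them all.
nonzero zero-divisors of Z/120Z = {2, 3, 4, 5, 6, 8, 9, 10, 12, 14, 15, 16, 18, 20, 21, 22, 24, 25, 26, 27, 28, 30, 32, 33, 34, 35, 36, 38, 39, 40, 42, 44, 45, 46, 48, 50, 51, 52, 54, 55, 56, 57, 58, 60, 62, 63, 64, 65, 66, 68, 69, 70, 72, 74, 75, 76, 78, 80, 81, 82, 84, 85, 86, 87, 88, 90, 92, 93, 94, 95, 96, 98, 99, 100, 102, 104, 105, 106, 108, 110, 111, 112, 114, 115, 116, 117, 118}

An element a ∈ Z/120Z (with a ≠ 0) is a zero-divisor iff gcd(a, 120) > 1 (because a is a unit precisely when gcd(a, n) = 1, and in Z/nZ every nonzero, non-unit element is a zero-divisor). Scan a = 1, ..., 119 and keep those with gcd(a, 120) > 1:
  gcd(2, 120) = 2, gcd(3, 120) = 3, gcd(4, 120) = 4, gcd(5, 120) = 5, gcd(6, 120) = 6, gcd(8, 120) = 8, gcd(9, 120) = 3, gcd(10, 120) = 10, gcd(12, 120) = 12, gcd(14, 120) = 2, gcd(15, 120) = 15, gcd(16, 120) = 8, gcd(18, 120) = 6, gcd(20, 120) = 20, gcd(21, 120) = 3, gcd(22, 120) = 2, gcd(24, 120) = 24, gcd(25, 120) = 5, gcd(26, 120) = 2, gcd(27, 120) = 3, gcd(28, 120) = 4, gcd(30, 120) = 30, gcd(32, 120) = 8, gcd(33, 120) = 3, gcd(34, 120) = 2, gcd(35, 120) = 5, gcd(36, 120) = 12, gcd(38, 120) = 2, gcd(39, 120) = 3, gcd(40, 120) = 40, gcd(42, 120) = 6, gcd(44, 120) = 4, gcd(45, 120) = 15, gcd(46, 120) = 2, gcd(48, 120) = 24, gcd(50, 120) = 10, gcd(51, 120) = 3, gcd(52, 120) = 4, gcd(54, 120) = 6, gcd(55, 120) = 5, gcd(56, 120) = 8, gcd(57, 120) = 3, gcd(58, 120) = 2, gcd(60, 120) = 60, gcd(62, 120) = 2, gcd(63, 120) = 3, gcd(64, 120) = 8, gcd(65, 120) = 5, gcd(66, 120) = 6, gcd(68, 120) = 4, gcd(69, 120) = 3, gcd(70, 120) = 10, gcd(72, 120) = 24, gcd(74, 120) = 2, gcd(75, 120) = 15, gcd(76, 120) = 4, gcd(78, 120) = 6, gcd(80, 120) = 40, gcd(81, 120) = 3, gcd(82, 120) = 2, gcd(84, 120) = 12, gcd(85, 120) = 5, gcd(86, 120) = 2, gcd(87, 120) = 3, gcd(88, 120) = 8, gcd(90, 120) = 30, gcd(92, 120) = 4, gcd(93, 120) = 3, gcd(94, 120) = 2, gcd(95, 120) = 5, gcd(96, 120) = 24, gcd(98, 120) = 2, gcd(99, 120) = 3, gcd(100, 120) = 20, gcd(102, 120) = 6, gcd(104, 120) = 8, gcd(105, 120) = 15, gcd(106, 120) = 2, gcd(108, 120) = 12, gcd(110, 120) = 10, gcd(111, 120) = 3, gcd(112, 120) = 8, gcd(114, 120) = 6, gcd(115, 120) = 5, gcd(116, 120) = 4, gcd(117, 120) = 3, gcd(118, 120) = 2.
All other a ∈ {1, ..., 119} have gcd(a, 120) = 1 and are units. So the nonzero zero-divisors are exactly the 87 values of a appearing in this scan.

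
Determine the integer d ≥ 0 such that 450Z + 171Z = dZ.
(450, 171) = (9); d = 9

In the PID Z, (a, b) is generated by gcd(a, b). Compute gcd(450, 171) with the extended Euclidean algorithm, tracking rows (r, s, t) with s·450 + t·171 = r:
  row A: (450, 1, 0)   [1·450 + 0·171 = 450]
  row B: (171, 0, 1)   [0·450 + 1·171 = 171]
  450 = 2·171 + 108   → row C = row A − 2·row B = (108, 1, −2)   [check: 1·450 − 2·171 = 108]
  171 = 1·108 + 63   → row D = row B − 1·row C = (63, −1, 3)   [check: −1·450 + 3·171 = 63]
  108 = 1·63 + 45   → row E = row C − 1·row D = (45, 2, −5)   [check: 2·450 − 5·171 = 45]
  63 = 1·45 + 18   → row F = row D − 1·row E = (18, −3, 8)   [check: −3·450 + 8·171 = 18]
  45 = 2·18 + 9   → row G = row E − 2·row F = (9, 8, −21)   [check: 8·450 − 21·171 = 9]
  18 = 2·9 + 0   → remainder 0, stop. gcd = 9 (last nonzero row G).
So gcd(450, 171) = 9, with Bézout identity 8·450 − 21·171 = 9. Containment (⊇): the Bézout identity exhibits 9 as an element of (450, 171), giving (9) ⊆ (450, 171). Containment (⊆): since 9 | 450 and 9 | 171 (450 = 9·50, 171 = 9·19), every Z-linear combination of 450 and 171 is divisible by 9, so (450, 171) ⊆ (9). Therefore (450, 171) = (9), d = 9.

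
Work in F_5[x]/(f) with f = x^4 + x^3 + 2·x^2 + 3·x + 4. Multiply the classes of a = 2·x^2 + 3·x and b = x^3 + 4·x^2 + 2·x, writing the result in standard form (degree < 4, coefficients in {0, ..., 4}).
a · b ≡ 3·x^3 + 2·x^2 + 4 (mod f(x))

Multiply as integer polynomials: a · b = 2·x^5 + 11·x^4 + 16·x^3 + 6·x^2. Reducing coefficients mod 5: a · b ≡ 2·x^5 + x^4 + x^3 + x^2. Now divide by f(x) = x^4 + x^3 + 2·x^2 + 3·x + 4 in F_5[x], eliminating the leading term at each step:
  leading term 2·x^5: subtract (2·x)·f(x) = 2·x^5 + 2·x^4 + 4·x^3 + x^2 + 3·x, leaving 4·x^4 + 2·x^3 + 2·x (coefficients mod 5)
  leading term 4·x^4: subtract (4)·f(x) = 4·x^4 + 4·x^3 + 3·x^2 + 2·x + 1, leaving 3·x^3 + 2·x^2 + 4 (coefficients mod 5)
The degree is now < 4, so this is the remainder. Hence a · b ≡ 3·x^3 + 2·x^2 + 4 in F_5[x]/(f).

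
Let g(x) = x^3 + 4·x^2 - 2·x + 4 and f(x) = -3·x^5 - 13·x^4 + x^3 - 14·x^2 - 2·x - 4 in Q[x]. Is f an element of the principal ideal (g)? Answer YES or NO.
YES

In Q[x] the ideal (g) consists of all multiples of g, so f ∈ (g) iff g | f, i.e. iff the remainder of f on division by g is 0. Divide f by g (g is monic, so eliminate the leading term of the running remainder at each step):
  leading term -3·x^5: subtract (-3·x^2)·g(x) = -3·x^5 - 12·x^4 + 6·x^3 - 12·x^2, leaving -x^4 - 5·x^3 - 2·x^2 - 2·x - 4
  leading term -x^4: subtract (-x)·g(x) = -x^4 - 4·x^3 + 2·x^2 - 4·x, leaving -x^3 - 4·x^2 + 2·x - 4
  leading term -x^3: subtract (-1)·g(x) = -x^3 - 4·x^2 + 2·x - 4, leaving 0
The remainder is 0, so f(x) = g(x) · h(x) with h(x) = -3·x^2 - x - 1. Hence g | f, i.e. f ∈ (g).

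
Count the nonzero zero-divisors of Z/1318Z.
In Z/1318Z each nonzero element is either a unit (gcd with 1318 is 1) or a zero-divisor (gcd > 1). The number of units is φ(1318): factorise 1318 = 2 · 659, so φ(1318) = (2 − 1) · (659 − 1) = 1 · 658 = 658. The nonzero elements number 1318 − 1 = 1317. Hence the nonzero zero-divisors number 1317 − 658 = 659.

Final answer: Z/1318Z has 659 nonzero zero-divisors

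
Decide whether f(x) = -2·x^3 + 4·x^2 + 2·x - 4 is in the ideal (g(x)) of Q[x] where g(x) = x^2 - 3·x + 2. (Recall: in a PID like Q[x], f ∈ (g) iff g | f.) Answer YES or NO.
YES

In Q[x] the ideal (g) consists of all multiples of g, so f ∈ (g) iff g | f, i.e. iff the remainder of f on division by g is 0. Divide f by g (g is monic, so eliminate the leading term of the running remainder at each step):
  leading term -2·x^3: subtract (-2·x)·g(x) = -2·x^3 + 6·x^2 - 4·x, leaving -2·x^2 + 6·x - 4
  leading term -2·x^2: subtract (-2)·g(x) = -2·x^2 + 6·x - 4, leaving 0
The remainder is 0, so f(x) = g(x) · h(x) with h(x) = -2·x - 2. Hence g | f, i.e. f ∈ (g).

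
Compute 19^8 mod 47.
Use repeated squaring. Binary(8) = 1000. Walk through the bits of the exponent 8 left-to-right: at each bit after the leading one, square the running value, then multiply by 19 if the bit is 1 (always reducing mod 47):
  bit 1 = 1 (leading): start with 19.
  bit 2 = 0: square 19^2 = 361 ≡ 32 (mod 47).
  bit 3 = 0: square 32^2 = 1024 ≡ 37 (mod 47).
  bit 4 = 0: square 37^2 = 1369 ≡ 6 (mod 47).
Final value: 19^8 ≡ 6 (mod 47).

Final answer: 6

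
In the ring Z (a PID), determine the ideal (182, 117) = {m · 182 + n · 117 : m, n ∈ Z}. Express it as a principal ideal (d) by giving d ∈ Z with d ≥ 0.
In the PID Z, (a, b) is generated by gcd(a, b). Compute gcd(182, 117) with the extended Euclidean algorithm, tracking rows (r, s, t) with s·182 + t·117 = r:
  row A: (182, 1, 0)   [1·182 + 0·117 = 182]
  row B: (117, 0, 1)   [0·182 + 1·117 = 117]
  182 = 1·117 + 65   → row C = row A − 1·row B = (65, 1, −1)   [check: 1·182 − 1·117 = 65]
  117 = 1·65 + 52   → row D = row B − 1·row C = (52, −1, 2)   [check: −1·182 + 2·117 = 52]
  65 = 1·52 + 13   → row E = row C − 1·row D = (13, 2, −3)   [check: 2·182 − 3·117 = 13]
  52 = 4·13 + 0   → remainder 0, stop. gcd = 13 (last nonzero row E).
So gcd(182, 117) = 13, with Bézout identity 2·182 − 3·117 = 13. Containment (⊇): the Bézout identity exhibits 13 as an element of (182, 117), giving (13) ⊆ (182, 117). Containment (⊆): since 13 | 182 and 13 | 117 (182 = 13·14, 117 = 13·9), every Z-linear combination of 182 and 117 is divisible by 13, so (182, 117) ⊆ (13). Therefore (182, 117) = (13), d = 13.

Final answer: (182, 117) = (13); d = 13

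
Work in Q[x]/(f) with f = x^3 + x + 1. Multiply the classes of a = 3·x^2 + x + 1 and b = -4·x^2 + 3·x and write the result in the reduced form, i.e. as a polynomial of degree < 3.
First multiply in Q[x] without reducing: a · b = -12·x^4 + 5·x^3 - x^2 + 3·x. Now divide by f(x) = x^3 + x + 1, eliminating the leading term at each step:
  leading term -12·x^4: subtract (-12·x)·f(x) = -12·x^4 - 12·x^2 - 12·x, leaving 5·x^3 + 11·x^2 + 15·x
  leading term 5·x^3: subtract (5)·f(x) = 5·x^3 + 5·x + 5, leaving 11·x^2 + 10·x - 5
The degree is now < 3, so this is the remainder. Hence a · b ≡ 11·x^2 + 10·x - 5 in Q[x]/(f).

Final answer: a · b ≡ 11·x^2 + 10·x - 5 (mod f(x))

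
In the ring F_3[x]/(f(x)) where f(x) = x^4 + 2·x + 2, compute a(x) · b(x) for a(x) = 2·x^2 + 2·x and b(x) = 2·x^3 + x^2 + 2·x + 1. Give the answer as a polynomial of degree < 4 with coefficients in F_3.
a · b ≡ x^2 (mod f(x))

Multiply as integer polynomials: a · b = 4·x^5 + 6·x^4 + 6·x^3 + 6·x^2 + 2·x. Reducing coefficients mod 3: a · b ≡ x^5 + 2·x. Now divide by f(x) = x^4 + 2·x + 2 in F_3[x], eliminating the leading term at each step:
  leading term x^5: subtract (x)·f(x) = x^5 + 2·x^2 + 2·x, leaving x^2 (coefficients mod 3)
The degree is now < 4, so this is the remainder. Hence a · b ≡ x^2 in F_3[x]/(f).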